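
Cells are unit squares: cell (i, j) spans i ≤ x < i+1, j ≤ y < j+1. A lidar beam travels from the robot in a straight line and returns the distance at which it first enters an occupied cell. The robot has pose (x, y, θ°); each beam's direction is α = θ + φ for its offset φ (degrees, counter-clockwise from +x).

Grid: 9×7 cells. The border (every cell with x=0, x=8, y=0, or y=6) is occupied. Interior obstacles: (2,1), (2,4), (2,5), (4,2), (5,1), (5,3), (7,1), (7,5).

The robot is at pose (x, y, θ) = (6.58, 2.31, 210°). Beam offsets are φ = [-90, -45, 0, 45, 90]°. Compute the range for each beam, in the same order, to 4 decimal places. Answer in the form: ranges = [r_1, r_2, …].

beam 1: φ=-90°, α=120°
  direction (-0.5000, 0.8660); cell (6,2); t to first gridline: x 1.1600, y 0.7967 (then +2.0000 / +1.1547)
    (6,3) via y @ 0.7967
    (5,3) via x @ 1.1600  # hit
  → r_1 = 1.1600
beam 2: φ=-45°, α=165°
  direction (-0.9659, 0.2588); cell (6,2); t to first gridline: x 0.6005, y 2.6660 (then +1.0353 / +3.8637)
    (5,2) via x @ 0.6005
    (4,2) via x @ 1.6357  # hit
  → r_2 = 1.6357
beam 3: φ=0°, α=210°
  direction (-0.8660, -0.5000); cell (6,2); t to first gridline: x 0.6697, y 0.6200 (then +1.1547 / +2.0000)
    (6,1) via y @ 0.6200
    (5,1) via x @ 0.6697  # hit
  → r_3 = 0.6697
beam 4: φ=45°, α=255°
  direction (-0.2588, -0.9659); cell (6,2); t to first gridline: x 2.2409, y 0.3209 (then +3.8637 / +1.0353)
    (6,1) via y @ 0.3209
    (6,0) via y @ 1.3562  # hit
  → r_4 = 1.3562
beam 5: φ=90°, α=300°
  direction (0.5000, -0.8660); cell (6,2); t to first gridline: x 0.8400, y 0.3580 (then +2.0000 / +1.1547)
    (6,1) via y @ 0.3580
    (7,1) via x @ 0.8400  # hit
  → r_5 = 0.8400

ranges = [1.1600, 1.6357, 0.6697, 1.3562, 0.8400]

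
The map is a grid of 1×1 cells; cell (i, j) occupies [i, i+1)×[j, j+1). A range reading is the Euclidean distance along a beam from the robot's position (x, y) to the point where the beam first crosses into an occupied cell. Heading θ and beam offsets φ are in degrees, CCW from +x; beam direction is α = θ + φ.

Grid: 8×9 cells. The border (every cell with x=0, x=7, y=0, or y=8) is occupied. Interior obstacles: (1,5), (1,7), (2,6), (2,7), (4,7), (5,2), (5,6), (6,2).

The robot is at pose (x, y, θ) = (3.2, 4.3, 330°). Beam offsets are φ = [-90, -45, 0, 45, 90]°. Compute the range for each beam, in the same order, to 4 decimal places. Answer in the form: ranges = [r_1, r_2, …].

beam 1: φ=-90°, α=240°
  direction (-0.5000, -0.8660); cell (3,4); t to first gridline: x 0.4000, y 0.3464 (then +2.0000 / +1.1547)
    (3,3) via y @ 0.3464
    (2,3) via x @ 0.4000
    (2,2) via y @ 1.5011
    (1,2) via x @ 2.4000
    (1,1) via y @ 2.6558
    (1,0) via y @ 3.8105  # hit
  → r_1 = 3.8105
beam 2: φ=-45°, α=285°
  direction (0.2588, -0.9659); cell (3,4); t to first gridline: x 3.0910, y 0.3106 (then +3.8637 / +1.0353)
    (3,3) via y @ 0.3106
    (3,2) via y @ 1.3459
    (3,1) via y @ 2.3811
    (4,1) via x @ 3.0910
    (4,0) via y @ 3.4164  # hit
  → r_2 = 3.4164
beam 3: φ=0°, α=330°
  direction (0.8660, -0.5000); cell (3,4); t to first gridline: x 0.9238, y 0.6000 (then +1.1547 / +2.0000)
    (3,3) via y @ 0.6000
    (4,3) via x @ 0.9238
    (5,3) via x @ 2.0785
    (5,2) via y @ 2.6000  # hit
  → r_3 = 2.6000
beam 4: φ=45°, α=15°
  direction (0.9659, 0.2588); cell (3,4); t to first gridline: x 0.8282, y 2.7046 (then +1.0353 / +3.8637)
    (4,4) via x @ 0.8282
    (5,4) via x @ 1.8635
    (5,5) via y @ 2.7046
    (6,5) via x @ 2.8988
    (7,5) via x @ 3.9340  # hit
  → r_4 = 3.9340
beam 5: φ=90°, α=60°
  direction (0.5000, 0.8660); cell (3,4); t to first gridline: x 1.6000, y 0.8083 (then +2.0000 / +1.1547)
    (3,5) via y @ 0.8083
    (4,5) via x @ 1.6000
    (4,6) via y @ 1.9630
    (4,7) via y @ 3.1177  # hit
  → r_5 = 3.1177

ranges = [3.8105, 3.4164, 2.6000, 3.9340, 3.1177]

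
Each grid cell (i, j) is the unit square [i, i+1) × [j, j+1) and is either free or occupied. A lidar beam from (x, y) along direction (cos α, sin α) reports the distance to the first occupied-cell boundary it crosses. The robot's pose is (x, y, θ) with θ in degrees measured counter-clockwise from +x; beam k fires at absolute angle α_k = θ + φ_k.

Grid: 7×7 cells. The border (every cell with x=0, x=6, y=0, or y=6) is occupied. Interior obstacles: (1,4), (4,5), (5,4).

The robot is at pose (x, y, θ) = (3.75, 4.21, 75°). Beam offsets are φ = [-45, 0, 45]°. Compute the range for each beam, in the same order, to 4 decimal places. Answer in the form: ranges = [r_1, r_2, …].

beam 1: φ=-45°, α=30°
  dir = (cos 30°, sin 30°) = (0.8660, 0.5000); from cell (3,4)
  next x-line at t=0.2887, next y-line at t=1.5800; Δt_x=1.1547, Δt_y=2.0000
    x: enter (4,4) at t=0.2887
    x: enter (5,4) at t=1.4434 ← occupied
  → r_1 = 1.4434
beam 2: φ=0°, α=75°
  dir = (cos 75°, sin 75°) = (0.2588, 0.9659); from cell (3,4)
  next x-line at t=0.9659, next y-line at t=0.8179; Δt_x=3.8637, Δt_y=1.0353
    y: enter (3,5) at t=0.8179
    x: enter (4,5) at t=0.9659 ← occupied
  → r_2 = 0.9659
beam 3: φ=45°, α=120°
  dir = (cos 120°, sin 120°) = (-0.5000, 0.8660); from cell (3,4)
  next x-line at t=1.5000, next y-line at t=0.9122; Δt_x=2.0000, Δt_y=1.1547
    y: enter (3,5) at t=0.9122
    x: enter (2,5) at t=1.5000
    y: enter (2,6) at t=2.0669 ← occupied
  → r_3 = 2.0669

ranges = [1.4434, 0.9659, 2.0669]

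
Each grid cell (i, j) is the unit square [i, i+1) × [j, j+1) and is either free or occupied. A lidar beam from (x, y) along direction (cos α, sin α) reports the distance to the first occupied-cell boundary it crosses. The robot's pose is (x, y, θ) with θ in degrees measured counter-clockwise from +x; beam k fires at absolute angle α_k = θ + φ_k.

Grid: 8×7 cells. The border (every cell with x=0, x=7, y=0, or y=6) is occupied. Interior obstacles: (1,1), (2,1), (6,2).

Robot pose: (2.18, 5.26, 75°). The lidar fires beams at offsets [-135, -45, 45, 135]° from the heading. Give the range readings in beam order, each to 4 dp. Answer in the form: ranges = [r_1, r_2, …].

beam 1: φ=-135°, α=300°
  cosα=0.5000 sinα=-0.8660 | (2,5) | tMaxX 1.6400 tMaxY 0.3002 | tΔX 2.0000 tΔY 1.1547
    t=0.3002 [y] (2,4)
    t=1.4549 [y] (2,3)
    t=1.6400 [x] (3,3)
    t=2.6096 [y] (3,2)
    t=3.6400 [x] (4,2)
    t=3.7643 [y] (4,1)
    t=4.9190 [y] (4,0) — stop
  → r_1 = 4.9190
beam 2: φ=-45°, α=30°
  cosα=0.8660 sinα=0.5000 | (2,5) | tMaxX 0.9469 tMaxY 1.4800 | tΔX 1.1547 tΔY 2.0000
    t=0.9469 [x] (3,5)
    t=1.4800 [y] (3,6) — stop
  → r_2 = 1.4800
beam 3: φ=45°, α=120°
  cosα=-0.5000 sinα=0.8660 | (2,5) | tMaxX 0.3600 tMaxY 0.8545 | tΔX 2.0000 tΔY 1.1547
    t=0.3600 [x] (1,5)
    t=0.8545 [y] (1,6) — stop
  → r_3 = 0.8545
beam 4: φ=135°, α=210°
  cosα=-0.8660 sinα=-0.5000 | (2,5) | tMaxX 0.2078 tMaxY 0.5200 | tΔX 1.1547 tΔY 2.0000
    t=0.2078 [x] (1,5)
    t=0.5200 [y] (1,4)
    t=1.3625 [x] (0,4) — stop
  → r_4 = 1.3625

ranges = [4.9190, 1.4800, 0.8545, 1.3625]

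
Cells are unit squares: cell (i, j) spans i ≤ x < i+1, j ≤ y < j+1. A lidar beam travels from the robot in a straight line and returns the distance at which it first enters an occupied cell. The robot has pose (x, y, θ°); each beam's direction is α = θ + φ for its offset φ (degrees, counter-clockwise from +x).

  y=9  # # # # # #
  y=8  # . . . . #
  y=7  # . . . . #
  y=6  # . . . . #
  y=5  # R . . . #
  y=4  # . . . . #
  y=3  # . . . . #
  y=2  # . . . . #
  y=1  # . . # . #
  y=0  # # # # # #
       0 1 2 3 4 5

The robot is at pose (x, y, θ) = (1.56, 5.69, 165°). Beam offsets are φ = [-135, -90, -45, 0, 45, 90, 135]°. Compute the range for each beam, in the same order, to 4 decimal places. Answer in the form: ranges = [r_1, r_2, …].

ranges = [3.9722, 3.4268, 1.1200, 0.5798, 0.6466, 2.1637, 4.2608]

beam 1: φ=-135°, α=30°
  d=(0.8660,0.5000)  start (1,5)  tX=0.5081 tY=0.6200  stride 1/|dx|=1.1547 1/|dy|=2.0000
    cross x-line → (2,5), t=0.5081
    cross y-line → (2,6), t=0.6200
    cross x-line → (3,6), t=1.6628
    cross y-line → (3,7), t=2.6200
    cross x-line → (4,7), t=2.8175
    cross x-line → (5,7), t=3.9722 (wall)
  → r_1 = 3.9722
beam 2: φ=-90°, α=75°
  d=(0.2588,0.9659)  start (1,5)  tX=1.7000 tY=0.3209  stride 1/|dx|=3.8637 1/|dy|=1.0353
    cross y-line → (1,6), t=0.3209
    cross y-line → (1,7), t=1.3562
    cross x-line → (2,7), t=1.7000
    cross y-line → (2,8), t=2.3915
    cross y-line → (2,9), t=3.4268 (wall)
  → r_2 = 3.4268
beam 3: φ=-45°, α=120°
  d=(-0.5000,0.8660)  start (1,5)  tX=1.1200 tY=0.3580  stride 1/|dx|=2.0000 1/|dy|=1.1547
    cross y-line → (1,6), t=0.3580
    cross x-line → (0,6), t=1.1200 (wall)
  → r_3 = 1.1200
beam 4: φ=0°, α=165°
  d=(-0.9659,0.2588)  start (1,5)  tX=0.5798 tY=1.1977  stride 1/|dx|=1.0353 1/|dy|=3.8637
    cross x-line → (0,5), t=0.5798 (wall)
  → r_4 = 0.5798
beam 5: φ=45°, α=210°
  d=(-0.8660,-0.5000)  start (1,5)  tX=0.6466 tY=1.3800  stride 1/|dx|=1.1547 1/|dy|=2.0000
    cross x-line → (0,5), t=0.6466 (wall)
  → r_5 = 0.6466
beam 6: φ=90°, α=255°
  d=(-0.2588,-0.9659)  start (1,5)  tX=2.1637 tY=0.7143  stride 1/|dx|=3.8637 1/|dy|=1.0353
    cross y-line → (1,4), t=0.7143
    cross y-line → (1,3), t=1.7496
    cross x-line → (0,3), t=2.1637 (wall)
  → r_6 = 2.1637
beam 7: φ=135°, α=300°
  d=(0.5000,-0.8660)  start (1,5)  tX=0.8800 tY=0.7967  stride 1/|dx|=2.0000 1/|dy|=1.1547
    cross y-line → (1,4), t=0.7967
    cross x-line → (2,4), t=0.8800
    cross y-line → (2,3), t=1.9514
    cross x-line → (3,3), t=2.8800
    cross y-line → (3,2), t=3.1061
    cross y-line → (3,1), t=4.2608 (wall)
  → r_7 = 4.2608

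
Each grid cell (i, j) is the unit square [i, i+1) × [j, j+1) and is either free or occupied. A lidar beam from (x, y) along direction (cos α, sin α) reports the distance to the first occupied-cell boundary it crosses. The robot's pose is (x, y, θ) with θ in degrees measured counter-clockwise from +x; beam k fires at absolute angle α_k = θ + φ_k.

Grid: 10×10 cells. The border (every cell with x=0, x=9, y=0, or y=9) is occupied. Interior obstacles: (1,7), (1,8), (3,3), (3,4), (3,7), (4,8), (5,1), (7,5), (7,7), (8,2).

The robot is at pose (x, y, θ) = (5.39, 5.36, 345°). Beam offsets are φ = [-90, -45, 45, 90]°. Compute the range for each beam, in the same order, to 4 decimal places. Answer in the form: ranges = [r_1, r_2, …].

beam 1: φ=-90°, α=255°
  d=(-0.2588,-0.9659)  start (5,5)  tX=1.5068 tY=0.3727  stride 1/|dx|=3.8637 1/|dy|=1.0353
    cross y-line → (5,4), t=0.3727
    cross y-line → (5,3), t=1.4080
    cross x-line → (4,3), t=1.5068
    cross y-line → (4,2), t=2.4433
    cross y-line → (4,1), t=3.4785
    cross y-line → (4,0), t=4.5138 (wall)
  → r_1 = 4.5138
beam 2: φ=-45°, α=300°
  d=(0.5000,-0.8660)  start (5,5)  tX=1.2200 tY=0.4157  stride 1/|dx|=2.0000 1/|dy|=1.1547
    cross y-line → (5,4), t=0.4157
    cross x-line → (6,4), t=1.2200
    cross y-line → (6,3), t=1.5704
    cross y-line → (6,2), t=2.7251
    cross x-line → (7,2), t=3.2200
    cross y-line → (7,1), t=3.8798
    cross y-line → (7,0), t=5.0345 (wall)
  → r_2 = 5.0345
beam 3: φ=45°, α=30°
  d=(0.8660,0.5000)  start (5,5)  tX=0.7044 tY=1.2800  stride 1/|dx|=1.1547 1/|dy|=2.0000
    cross x-line → (6,5), t=0.7044
    cross y-line → (6,6), t=1.2800
    cross x-line → (7,6), t=1.8591
    cross x-line → (8,6), t=3.0138
    cross y-line → (8,7), t=3.2800
    cross x-line → (9,7), t=4.1685 (wall)
  → r_3 = 4.1685
beam 4: φ=90°, α=75°
  d=(0.2588,0.9659)  start (5,5)  tX=2.3569 tY=0.6626  stride 1/|dx|=3.8637 1/|dy|=1.0353
    cross y-line → (5,6), t=0.6626
    cross y-line → (5,7), t=1.6979
    cross x-line → (6,7), t=2.3569
    cross y-line → (6,8), t=2.7331
    cross y-line → (6,9), t=3.7684 (wall)
  → r_4 = 3.7684

ranges = [4.5138, 5.0345, 4.1685, 3.7684]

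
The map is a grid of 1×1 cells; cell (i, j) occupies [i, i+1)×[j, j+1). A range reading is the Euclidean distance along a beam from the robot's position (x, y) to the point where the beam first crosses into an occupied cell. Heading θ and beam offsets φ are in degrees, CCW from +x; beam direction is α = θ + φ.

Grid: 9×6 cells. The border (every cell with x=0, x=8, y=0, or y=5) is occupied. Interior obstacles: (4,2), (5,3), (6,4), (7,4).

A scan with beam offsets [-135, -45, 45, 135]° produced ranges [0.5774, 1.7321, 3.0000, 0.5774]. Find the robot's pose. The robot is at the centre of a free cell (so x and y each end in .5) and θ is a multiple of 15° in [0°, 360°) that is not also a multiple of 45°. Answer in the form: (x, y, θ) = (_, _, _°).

Enumerate (i+0.5, j+0.5, θ) over the 24 free cells and 16 admissible headings. For each, cast all 4 beams and compare to the given ranges.
  (5.5, 2.5, 240°): beam 1 = 0.5176 ≠ 0.5774 ✗
  (2.5, 3.5, 240°): beam 1 = 1.5529 ≠ 0.5774 ✗
  (1.5, 3.5, 210°): beam 1 = 1.5529 ≠ 0.5774 ✗
  (7.5, 3.5, 285°): beam 1 = 1.0000 ≠ 0.5774 ✗
  …
  (4.5, 3.5, 105°): r_1=0.5774, r_2=1.7321, r_3=3.0000, r_4=0.5774 — all match ✓
No second candidate reproduces the full scan.

(x, y, θ) = (4.5, 3.5, 105°)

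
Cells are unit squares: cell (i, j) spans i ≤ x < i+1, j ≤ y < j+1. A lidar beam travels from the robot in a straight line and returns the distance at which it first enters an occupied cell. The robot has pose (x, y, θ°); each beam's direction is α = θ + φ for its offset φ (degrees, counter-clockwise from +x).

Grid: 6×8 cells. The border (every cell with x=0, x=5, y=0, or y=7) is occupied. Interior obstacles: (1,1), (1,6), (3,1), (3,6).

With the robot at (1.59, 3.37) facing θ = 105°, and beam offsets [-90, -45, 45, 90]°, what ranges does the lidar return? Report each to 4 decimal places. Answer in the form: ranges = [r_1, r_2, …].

ranges = [3.5303, 3.0369, 0.6813, 0.6108]

beam 1: φ=-90°, α=15°
  direction (0.9659, 0.2588); cell (1,3); t to first gridline: x 0.4245, y 2.4341 (then +1.0353 / +3.8637)
    (2,3) via x @ 0.4245
    (3,3) via x @ 1.4597
    (3,4) via y @ 2.4341
    (4,4) via x @ 2.4950
    (5,4) via x @ 3.5303  # hit
  → r_1 = 3.5303
beam 2: φ=-45°, α=60°
  direction (0.5000, 0.8660); cell (1,3); t to first gridline: x 0.8200, y 0.7275 (then +2.0000 / +1.1547)
    (1,4) via y @ 0.7275
    (2,4) via x @ 0.8200
    (2,5) via y @ 1.8822
    (3,5) via x @ 2.8200
    (3,6) via y @ 3.0369  # hit
  → r_2 = 3.0369
beam 3: φ=45°, α=150°
  direction (-0.8660, 0.5000); cell (1,3); t to first gridline: x 0.6813, y 1.2600 (then +1.1547 / +2.0000)
    (0,3) via x @ 0.6813  # hit
  → r_3 = 0.6813
beam 4: φ=90°, α=195°
  direction (-0.9659, -0.2588); cell (1,3); t to first gridline: x 0.6108, y 1.4296 (then +1.0353 / +3.8637)
    (0,3) via x @ 0.6108  # hit
  → r_4 = 0.6108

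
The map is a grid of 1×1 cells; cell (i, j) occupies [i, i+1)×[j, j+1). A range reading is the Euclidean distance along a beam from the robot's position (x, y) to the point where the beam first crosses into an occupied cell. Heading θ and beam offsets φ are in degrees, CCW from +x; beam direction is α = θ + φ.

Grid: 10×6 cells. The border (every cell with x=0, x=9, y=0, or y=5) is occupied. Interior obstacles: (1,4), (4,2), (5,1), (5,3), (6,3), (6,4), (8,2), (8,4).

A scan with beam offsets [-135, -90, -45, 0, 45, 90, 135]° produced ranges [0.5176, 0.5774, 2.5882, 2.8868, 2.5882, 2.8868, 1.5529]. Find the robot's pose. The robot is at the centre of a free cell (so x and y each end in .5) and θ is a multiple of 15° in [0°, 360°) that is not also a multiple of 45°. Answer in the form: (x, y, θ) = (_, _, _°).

(x, y, θ) = (3.5, 2.5, 120°)

Enumerate (i+0.5, j+0.5, θ) over the 24 free cells and 16 admissible headings. For each, cast all 7 beams and compare to the given ranges.
  (3.5, 1.5, 15°): beam 1 = 0.5774 ≠ 0.5176 ✗
  (1.5, 1.5, 195°): beam 1 = 4.0415 ≠ 0.5176 ✗
  (8.5, 1.5, 345°): beam 1 = 1.0000 ≠ 0.5176 ✗
  (4.5, 3.5, 285°): beam 1 = 2.8868 ≠ 0.5176 ✗
  (3.5, 3.5, 285°): beam 1 = 1.7321 ≠ 0.5176 ✗
  …
  (3.5, 2.5, 120°): r_1=0.5176, r_2=0.5774, r_3=2.5882, r_4=2.8868, r_5=2.5882, r_6=2.8868, r_7=1.5529 — all match ✓
Only this pose fits every beam.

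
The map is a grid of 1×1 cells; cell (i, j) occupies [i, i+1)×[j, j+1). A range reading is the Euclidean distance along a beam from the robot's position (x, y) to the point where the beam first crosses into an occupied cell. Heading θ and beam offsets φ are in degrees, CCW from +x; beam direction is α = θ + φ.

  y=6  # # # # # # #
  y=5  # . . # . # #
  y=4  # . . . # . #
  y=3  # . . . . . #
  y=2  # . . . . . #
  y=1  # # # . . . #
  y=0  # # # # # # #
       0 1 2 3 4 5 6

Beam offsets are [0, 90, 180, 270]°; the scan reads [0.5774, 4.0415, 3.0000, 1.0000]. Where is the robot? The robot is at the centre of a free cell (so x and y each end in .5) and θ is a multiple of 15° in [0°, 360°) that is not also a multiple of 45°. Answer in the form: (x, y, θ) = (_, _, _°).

The pose lattice has 20·16 = 320 candidates. Test each by forward raycasting.
  (3.5, 4.5, 120°): beam 2 = 2.8868 ≠ 4.0415 ✗
  (1.5, 2.5, 240°): beam 2 = 1.0000 ≠ 4.0415 ✗
  (2.5, 2.5, 345°): beam 1 = 3.6235 ≠ 0.5774 ✗
  …
  (2.5, 2.5, 300°): r_1=0.5774, r_2=4.0415, r_3=3.0000, r_4=1.0000 — all match ✓
Only this pose fits every beam.

(x, y, θ) = (2.5, 2.5, 300°)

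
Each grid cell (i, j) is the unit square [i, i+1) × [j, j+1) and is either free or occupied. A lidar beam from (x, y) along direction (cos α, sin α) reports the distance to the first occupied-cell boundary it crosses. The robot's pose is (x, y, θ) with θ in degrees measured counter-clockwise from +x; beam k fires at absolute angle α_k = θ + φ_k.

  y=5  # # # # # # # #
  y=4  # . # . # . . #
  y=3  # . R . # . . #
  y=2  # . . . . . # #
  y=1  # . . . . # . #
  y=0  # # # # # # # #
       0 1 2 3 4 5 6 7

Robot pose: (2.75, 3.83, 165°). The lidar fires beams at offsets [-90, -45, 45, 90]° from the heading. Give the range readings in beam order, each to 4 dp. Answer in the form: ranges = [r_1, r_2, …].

ranges = [0.1760, 0.1963, 2.0207, 2.9298]

beam 1: φ=-90°, α=75°
  dir = (cos 75°, sin 75°) = (0.2588, 0.9659); from cell (2,3)
  next x-line at t=0.9659, next y-line at t=0.1760; Δt_x=3.8637, Δt_y=1.0353
    y: enter (2,4) at t=0.1760 ← occupied
  → r_1 = 0.1760
beam 2: φ=-45°, α=120°
  dir = (cos 120°, sin 120°) = (-0.5000, 0.8660); from cell (2,3)
  next x-line at t=1.5000, next y-line at t=0.1963; Δt_x=2.0000, Δt_y=1.1547
    y: enter (2,4) at t=0.1963 ← occupied
  → r_2 = 0.1963
beam 3: φ=45°, α=210°
  dir = (cos 210°, sin 210°) = (-0.8660, -0.5000); from cell (2,3)
  next x-line at t=0.8660, next y-line at t=1.6600; Δt_x=1.1547, Δt_y=2.0000
    x: enter (1,3) at t=0.8660
    y: enter (1,2) at t=1.6600
    x: enter (0,2) at t=2.0207 ← occupied
  → r_3 = 2.0207
beam 4: φ=90°, α=255°
  dir = (cos 255°, sin 255°) = (-0.2588, -0.9659); from cell (2,3)
  next x-line at t=2.8978, next y-line at t=0.8593; Δt_x=3.8637, Δt_y=1.0353
    y: enter (2,2) at t=0.8593
    y: enter (2,1) at t=1.8946
    x: enter (1,1) at t=2.8978
    y: enter (1,0) at t=2.9298 ← occupied
  → r_4 = 2.9298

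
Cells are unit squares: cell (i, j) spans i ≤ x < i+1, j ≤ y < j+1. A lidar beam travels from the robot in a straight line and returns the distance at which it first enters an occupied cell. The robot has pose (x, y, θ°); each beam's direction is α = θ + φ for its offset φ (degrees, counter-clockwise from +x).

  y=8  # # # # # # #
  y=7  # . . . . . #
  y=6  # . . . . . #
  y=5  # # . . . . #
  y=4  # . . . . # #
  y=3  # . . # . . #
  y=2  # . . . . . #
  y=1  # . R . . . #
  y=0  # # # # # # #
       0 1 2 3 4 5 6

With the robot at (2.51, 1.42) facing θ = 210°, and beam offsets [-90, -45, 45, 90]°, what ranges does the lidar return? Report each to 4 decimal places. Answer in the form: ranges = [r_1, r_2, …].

ranges = [3.0200, 1.5633, 0.4348, 0.4850]

beam 1: φ=-90°, α=120°
  cosα=-0.5000 sinα=0.8660 | (2,1) | tMaxX 1.0200 tMaxY 0.6697 | tΔX 2.0000 tΔY 1.1547
    t=0.6697 [y] (2,2)
    t=1.0200 [x] (1,2)
    t=1.8244 [y] (1,3)
    t=2.9791 [y] (1,4)
    t=3.0200 [x] (0,4) — stop
  → r_1 = 3.0200
beam 2: φ=-45°, α=165°
  cosα=-0.9659 sinα=0.2588 | (2,1) | tMaxX 0.5280 tMaxY 2.2409 | tΔX 1.0353 tΔY 3.8637
    t=0.5280 [x] (1,1)
    t=1.5633 [x] (0,1) — stop
  → r_2 = 1.5633
beam 3: φ=45°, α=255°
  cosα=-0.2588 sinα=-0.9659 | (2,1) | tMaxX 1.9705 tMaxY 0.4348 | tΔX 3.8637 tΔY 1.0353
    t=0.4348 [y] (2,0) — stop
  → r_3 = 0.4348
beam 4: φ=90°, α=300°
  cosα=0.5000 sinα=-0.8660 | (2,1) | tMaxX 0.9800 tMaxY 0.4850 | tΔX 2.0000 tΔY 1.1547
    t=0.4850 [y] (2,0) — stop
  → r_4 = 0.4850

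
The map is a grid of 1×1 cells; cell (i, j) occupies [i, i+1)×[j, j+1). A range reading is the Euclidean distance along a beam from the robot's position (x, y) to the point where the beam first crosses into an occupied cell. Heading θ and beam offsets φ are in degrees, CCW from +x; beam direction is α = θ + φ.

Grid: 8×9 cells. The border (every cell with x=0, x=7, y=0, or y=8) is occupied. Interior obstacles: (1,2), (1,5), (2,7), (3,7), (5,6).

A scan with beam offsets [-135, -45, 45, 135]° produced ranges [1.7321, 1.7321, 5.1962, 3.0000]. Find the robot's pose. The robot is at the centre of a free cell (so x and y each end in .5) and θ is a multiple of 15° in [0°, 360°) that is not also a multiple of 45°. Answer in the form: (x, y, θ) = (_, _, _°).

Enumerate (i+0.5, j+0.5, θ) over the 37 free cells and 16 admissible headings. For each, cast all 4 beams and compare to the given ranges.
  (6.5, 7.5, 75°): beam 1 = 1.0000 ≠ 1.7321 ✗
  (2.5, 6.5, 105°): beam 1 = 5.1962 ≠ 1.7321 ✗
  (3.5, 6.5, 150°): beam 1 = 1.5529 ≠ 1.7321 ✗
  (1.5, 3.5, 285°): beam 1 = 0.5774 ≠ 1.7321 ✗
  …
  (5.5, 2.5, 75°): r_1=1.7321, r_2=1.7321, r_3=5.1962, r_4=3.0000 — all match ✓
Only this pose fits every beam.

(x, y, θ) = (5.5, 2.5, 75°)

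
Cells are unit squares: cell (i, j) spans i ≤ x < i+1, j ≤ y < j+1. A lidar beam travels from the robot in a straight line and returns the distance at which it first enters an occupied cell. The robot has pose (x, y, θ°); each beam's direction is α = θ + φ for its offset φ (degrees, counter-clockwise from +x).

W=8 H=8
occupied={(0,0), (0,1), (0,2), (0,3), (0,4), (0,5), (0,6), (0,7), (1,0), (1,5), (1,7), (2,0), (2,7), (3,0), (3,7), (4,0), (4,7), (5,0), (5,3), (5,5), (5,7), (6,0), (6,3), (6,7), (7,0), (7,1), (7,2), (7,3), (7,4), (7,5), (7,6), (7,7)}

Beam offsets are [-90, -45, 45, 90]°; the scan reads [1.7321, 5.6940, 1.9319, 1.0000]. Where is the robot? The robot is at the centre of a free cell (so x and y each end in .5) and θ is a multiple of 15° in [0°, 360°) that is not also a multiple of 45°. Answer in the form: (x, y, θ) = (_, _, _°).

The pose lattice has 32·16 = 512 candidates. Test each by forward raycasting.
  (4.5, 3.5, 120°): beam 1 = 0.5774 ≠ 1.7321 ✗
  (6.5, 2.5, 150°): beam 1 = 0.5774 ≠ 1.7321 ✗
  (2.5, 6.5, 60°): beam 1 = 2.8868 ≠ 1.7321 ✗
  (1.5, 2.5, 120°): beam 1 = 5.0000 ≠ 1.7321 ✗
  …
  (3.5, 6.5, 300°): r_1=1.7321, r_2=5.6940, r_3=1.9319, r_4=1.0000 — all match ✓
Unique over the lattice → pose = (3.5, 6.5, 300°).

(x, y, θ) = (3.5, 6.5, 300°)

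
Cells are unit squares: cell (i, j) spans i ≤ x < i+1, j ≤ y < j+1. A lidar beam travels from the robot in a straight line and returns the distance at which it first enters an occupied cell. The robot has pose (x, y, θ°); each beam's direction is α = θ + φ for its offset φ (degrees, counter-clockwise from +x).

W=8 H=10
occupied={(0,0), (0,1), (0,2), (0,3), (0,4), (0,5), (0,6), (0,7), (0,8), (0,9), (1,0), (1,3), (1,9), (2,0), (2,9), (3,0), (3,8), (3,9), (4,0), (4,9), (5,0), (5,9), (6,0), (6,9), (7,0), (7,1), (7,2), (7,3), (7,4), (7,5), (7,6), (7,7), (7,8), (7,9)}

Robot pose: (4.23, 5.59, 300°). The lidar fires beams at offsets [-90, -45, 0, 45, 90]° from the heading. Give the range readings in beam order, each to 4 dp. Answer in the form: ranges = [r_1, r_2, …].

beam 1: φ=-90°, α=210°
  d=(-0.8660,-0.5000)  start (4,5)  tX=0.2656 tY=1.1800  stride 1/|dx|=1.1547 1/|dy|=2.0000
    cross x-line → (3,5), t=0.2656
    cross y-line → (3,4), t=1.1800
    cross x-line → (2,4), t=1.4203
    cross x-line → (1,4), t=2.5750
    cross y-line → (1,3), t=3.1800 (wall)
  → r_1 = 3.1800
beam 2: φ=-45°, α=255°
  d=(-0.2588,-0.9659)  start (4,5)  tX=0.8887 tY=0.6108  stride 1/|dx|=3.8637 1/|dy|=1.0353
    cross y-line → (4,4), t=0.6108
    cross x-line → (3,4), t=0.8887
    cross y-line → (3,3), t=1.6461
    cross y-line → (3,2), t=2.6814
    cross y-line → (3,1), t=3.7166
    cross y-line → (3,0), t=4.7519 (wall)
  → r_2 = 4.7519
beam 3: φ=0°, α=300°
  d=(0.5000,-0.8660)  start (4,5)  tX=1.5400 tY=0.6813  stride 1/|dx|=2.0000 1/|dy|=1.1547
    cross y-line → (4,4), t=0.6813
    cross x-line → (5,4), t=1.5400
    cross y-line → (5,3), t=1.8360
    cross y-line → (5,2), t=2.9907
    cross x-line → (6,2), t=3.5400
    cross y-line → (6,1), t=4.1454
    cross y-line → (6,0), t=5.3001 (wall)
  → r_3 = 5.3001
beam 4: φ=45°, α=345°
  d=(0.9659,-0.2588)  start (4,5)  tX=0.7972 tY=2.2796  stride 1/|dx|=1.0353 1/|dy|=3.8637
    cross x-line → (5,5), t=0.7972
    cross x-line → (6,5), t=1.8324
    cross y-line → (6,4), t=2.2796
    cross x-line → (7,4), t=2.8677 (wall)
  → r_4 = 2.8677
beam 5: φ=90°, α=30°
  d=(0.8660,0.5000)  start (4,5)  tX=0.8891 tY=0.8200  stride 1/|dx|=1.1547 1/|dy|=2.0000
    cross y-line → (4,6), t=0.8200
    cross x-line → (5,6), t=0.8891
    cross x-line → (6,6), t=2.0438
    cross y-line → (6,7), t=2.8200
    cross x-line → (7,7), t=3.1985 (wall)
  → r_5 = 3.1985

ranges = [3.1800, 4.7519, 5.3001, 2.8677, 3.1985]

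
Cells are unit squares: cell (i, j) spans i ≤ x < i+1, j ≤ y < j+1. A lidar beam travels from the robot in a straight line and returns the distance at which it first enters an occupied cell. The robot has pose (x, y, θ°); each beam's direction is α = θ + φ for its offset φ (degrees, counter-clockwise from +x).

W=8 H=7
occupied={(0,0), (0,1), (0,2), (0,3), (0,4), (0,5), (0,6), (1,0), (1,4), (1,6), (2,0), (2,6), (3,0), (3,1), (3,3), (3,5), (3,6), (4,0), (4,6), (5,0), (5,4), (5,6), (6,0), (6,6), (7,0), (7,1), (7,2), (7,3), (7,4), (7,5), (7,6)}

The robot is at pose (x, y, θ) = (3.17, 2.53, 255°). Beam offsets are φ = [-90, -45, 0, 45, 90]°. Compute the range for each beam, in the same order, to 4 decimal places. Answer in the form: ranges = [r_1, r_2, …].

beam 1: φ=-90°, α=165°
  d=(-0.9659,0.2588)  start (3,2)  tX=0.1760 tY=1.8159  stride 1/|dx|=1.0353 1/|dy|=3.8637
    cross x-line → (2,2), t=0.1760
    cross x-line → (1,2), t=1.2113
    cross y-line → (1,3), t=1.8159
    cross x-line → (0,3), t=2.2465 (wall)
  → r_1 = 2.2465
beam 2: φ=-45°, α=210°
  d=(-0.8660,-0.5000)  start (3,2)  tX=0.1963 tY=1.0600  stride 1/|dx|=1.1547 1/|dy|=2.0000
    cross x-line → (2,2), t=0.1963
    cross y-line → (2,1), t=1.0600
    cross x-line → (1,1), t=1.3510
    cross x-line → (0,1), t=2.5057 (wall)
  → r_2 = 2.5057
beam 3: φ=0°, α=255°
  d=(-0.2588,-0.9659)  start (3,2)  tX=0.6568 tY=0.5487  stride 1/|dx|=3.8637 1/|dy|=1.0353
    cross y-line → (3,1), t=0.5487 (wall)
  → r_3 = 0.5487
beam 4: φ=45°, α=300°
  d=(0.5000,-0.8660)  start (3,2)  tX=1.6600 tY=0.6120  stride 1/|dx|=2.0000 1/|dy|=1.1547
    cross y-line → (3,1), t=0.6120 (wall)
  → r_4 = 0.6120
beam 5: φ=90°, α=345°
  d=(0.9659,-0.2588)  start (3,2)  tX=0.8593 tY=2.0478  stride 1/|dx|=1.0353 1/|dy|=3.8637
    cross x-line → (4,2), t=0.8593
    cross x-line → (5,2), t=1.8946
    cross y-line → (5,1), t=2.0478
    cross x-line → (6,1), t=2.9298
    cross x-line → (7,1), t=3.9651 (wall)
  → r_5 = 3.9651

ranges = [2.2465, 2.5057, 0.5487, 0.6120, 3.9651]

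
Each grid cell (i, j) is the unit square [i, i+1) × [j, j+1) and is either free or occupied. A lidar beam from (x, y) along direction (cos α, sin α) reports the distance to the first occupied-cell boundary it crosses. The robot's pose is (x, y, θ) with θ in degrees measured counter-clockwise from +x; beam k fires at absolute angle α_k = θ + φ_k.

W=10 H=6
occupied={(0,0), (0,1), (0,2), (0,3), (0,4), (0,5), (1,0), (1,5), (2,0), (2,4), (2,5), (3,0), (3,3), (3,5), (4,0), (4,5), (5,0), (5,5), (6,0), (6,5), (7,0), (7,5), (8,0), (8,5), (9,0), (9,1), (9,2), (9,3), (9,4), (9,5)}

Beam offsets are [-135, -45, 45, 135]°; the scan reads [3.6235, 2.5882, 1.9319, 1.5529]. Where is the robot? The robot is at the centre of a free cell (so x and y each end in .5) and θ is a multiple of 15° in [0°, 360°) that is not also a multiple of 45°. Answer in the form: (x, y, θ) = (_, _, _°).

The pose lattice has 30·16 = 480 candidates. Test each by forward raycasting.
  (1.5, 4.5, 165°): beam 1 = 0.5774 ≠ 3.6235 ✗
  (3.5, 4.5, 195°): beam 1 = 0.5774 ≠ 3.6235 ✗
  (2.5, 2.5, 345°): beam 1 = 1.7321 ≠ 3.6235 ✗
  (1.5, 1.5, 300°): beam 1 = 0.5176 ≠ 3.6235 ✗
  …
  (5.5, 2.5, 120°): r_1=3.6235, r_2=2.5882, r_3=1.9319, r_4=1.5529 — all match ✓
No second candidate reproduces the full scan.

(x, y, θ) = (5.5, 2.5, 120°)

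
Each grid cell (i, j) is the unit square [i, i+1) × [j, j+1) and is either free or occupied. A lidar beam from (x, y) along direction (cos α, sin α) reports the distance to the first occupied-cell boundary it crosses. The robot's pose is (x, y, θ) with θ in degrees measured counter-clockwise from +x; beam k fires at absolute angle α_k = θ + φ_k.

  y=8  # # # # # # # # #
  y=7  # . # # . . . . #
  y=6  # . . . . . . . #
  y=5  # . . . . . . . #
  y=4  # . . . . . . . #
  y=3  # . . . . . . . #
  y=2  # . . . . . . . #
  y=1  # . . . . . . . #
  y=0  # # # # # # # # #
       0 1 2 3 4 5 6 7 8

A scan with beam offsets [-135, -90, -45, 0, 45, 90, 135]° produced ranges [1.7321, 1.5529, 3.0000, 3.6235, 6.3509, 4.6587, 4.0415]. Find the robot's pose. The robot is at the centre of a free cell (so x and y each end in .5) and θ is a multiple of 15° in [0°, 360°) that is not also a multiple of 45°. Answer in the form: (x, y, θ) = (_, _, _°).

The pose lattice has 47·16 = 752 candidates. Test each by forward raycasting.
  (2.5, 3.5, 165°): beam 1 = 6.3509 ≠ 1.7321 ✗
  (7.5, 7.5, 30°): beam 1 = 6.7293 ≠ 1.7321 ✗
  (7.5, 6.5, 330°): beam 1 = 6.7293 ≠ 1.7321 ✗
  (1.5, 3.5, 330°): beam 1 = 0.5176 ≠ 1.7321 ✗
  …
  (4.5, 2.5, 15°): r_1=1.7321, r_2=1.5529, r_3=3.0000, r_4=3.6235, r_5=6.3509, r_6=4.6587, r_7=4.0415 — all match ✓
Only this pose fits every beam.

(x, y, θ) = (4.5, 2.5, 15°)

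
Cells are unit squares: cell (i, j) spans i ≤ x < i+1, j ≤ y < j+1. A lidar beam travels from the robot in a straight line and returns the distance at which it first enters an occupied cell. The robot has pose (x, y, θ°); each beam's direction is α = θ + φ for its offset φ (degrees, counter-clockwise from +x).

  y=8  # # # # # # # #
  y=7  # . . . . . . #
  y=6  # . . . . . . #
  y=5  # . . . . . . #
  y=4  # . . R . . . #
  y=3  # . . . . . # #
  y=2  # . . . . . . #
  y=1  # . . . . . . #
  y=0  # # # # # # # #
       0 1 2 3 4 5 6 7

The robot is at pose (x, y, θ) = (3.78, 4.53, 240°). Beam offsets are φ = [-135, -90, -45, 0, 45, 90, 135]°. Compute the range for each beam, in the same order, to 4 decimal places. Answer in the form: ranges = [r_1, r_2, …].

beam 1: φ=-135°, α=105°
  cosα=-0.2588 sinα=0.9659 | (3,4) | tMaxX 3.0137 tMaxY 0.4866 | tΔX 3.8637 tΔY 1.0353
    t=0.4866 [y] (3,5)
    t=1.5219 [y] (3,6)
    t=2.5571 [y] (3,7)
    t=3.0137 [x] (2,7)
    t=3.5924 [y] (2,8) — stop
  → r_1 = 3.5924
beam 2: φ=-90°, α=150°
  cosα=-0.8660 sinα=0.5000 | (3,4) | tMaxX 0.9007 tMaxY 0.9400 | tΔX 1.1547 tΔY 2.0000
    t=0.9007 [x] (2,4)
    t=0.9400 [y] (2,5)
    t=2.0554 [x] (1,5)
    t=2.9400 [y] (1,6)
    t=3.2101 [x] (0,6) — stop
  → r_2 = 3.2101
beam 3: φ=-45°, α=195°
  cosα=-0.9659 sinα=-0.2588 | (3,4) | tMaxX 0.8075 tMaxY 2.0478 | tΔX 1.0353 tΔY 3.8637
    t=0.8075 [x] (2,4)
    t=1.8428 [x] (1,4)
    t=2.0478 [y] (1,3)
    t=2.8781 [x] (0,3) — stop
  → r_3 = 2.8781
beam 4: φ=0°, α=240°
  cosα=-0.5000 sinα=-0.8660 | (3,4) | tMaxX 1.5600 tMaxY 0.6120 | tΔX 2.0000 tΔY 1.1547
    t=0.6120 [y] (3,3)
    t=1.5600 [x] (2,3)
    t=1.7667 [y] (2,2)
    t=2.9214 [y] (2,1)
    t=3.5600 [x] (1,1)
    t=4.0761 [y] (1,0) — stop
  → r_4 = 4.0761
beam 5: φ=45°, α=285°
  cosα=0.2588 sinα=-0.9659 | (3,4) | tMaxX 0.8500 tMaxY 0.5487 | tΔX 3.8637 tΔY 1.0353
    t=0.5487 [y] (3,3)
    t=0.8500 [x] (4,3)
    t=1.5840 [y] (4,2)
    t=2.6192 [y] (4,1)
    t=3.6545 [y] (4,0) — stop
  → r_5 = 3.6545
beam 6: φ=90°, α=330°
  cosα=0.8660 sinα=-0.5000 | (3,4) | tMaxX 0.2540 tMaxY 1.0600 | tΔX 1.1547 tΔY 2.0000
    t=0.2540 [x] (4,4)
    t=1.0600 [y] (4,3)
    t=1.4087 [x] (5,3)
    t=2.5634 [x] (6,3) — stop
  → r_6 = 2.5634
beam 7: φ=135°, α=15°
  cosα=0.9659 sinα=0.2588 | (3,4) | tMaxX 0.2278 tMaxY 1.8159 | tΔX 1.0353 tΔY 3.8637
    t=0.2278 [x] (4,4)
    t=1.2630 [x] (5,4)
    t=1.8159 [y] (5,5)
    t=2.2983 [x] (6,5)
    t=3.3336 [x] (7,5) — stop
  → r_7 = 3.3336

ranges = [3.5924, 3.2101, 2.8781, 4.0761, 3.6545, 2.5634, 3.3336]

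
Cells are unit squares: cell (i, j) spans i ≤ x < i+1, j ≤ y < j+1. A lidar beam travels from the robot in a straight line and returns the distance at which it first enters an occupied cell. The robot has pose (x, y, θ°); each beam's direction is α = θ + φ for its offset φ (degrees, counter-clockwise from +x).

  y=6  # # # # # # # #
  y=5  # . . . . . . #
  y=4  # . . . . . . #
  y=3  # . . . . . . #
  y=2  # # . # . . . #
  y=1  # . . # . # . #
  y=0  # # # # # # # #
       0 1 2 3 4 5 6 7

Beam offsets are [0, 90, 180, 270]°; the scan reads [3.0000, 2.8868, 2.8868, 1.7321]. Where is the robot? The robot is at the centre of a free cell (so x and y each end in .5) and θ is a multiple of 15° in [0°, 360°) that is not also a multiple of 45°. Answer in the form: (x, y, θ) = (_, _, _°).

The pose lattice has 26·16 = 416 candidates. Test each by forward raycasting.
  (4.5, 4.5, 330°): beam 1 = 2.8868 ≠ 3.0000 ✗
  (1.5, 5.5, 255°): beam 1 = 1.9319 ≠ 3.0000 ✗
  (6.5, 2.5, 195°): beam 1 = 2.5882 ≠ 3.0000 ✗
  (2.5, 1.5, 30°): beam 1 = 0.5774 ≠ 3.0000 ✗
  (2.5, 5.5, 75°): beam 1 = 0.5176 ≠ 3.0000 ✗
  …
  (4.5, 4.5, 210°): r_1=3.0000, r_2=2.8868, r_3=2.8868, r_4=1.7321 — all match ✓
Only this pose fits every beam.

(x, y, θ) = (4.5, 4.5, 210°)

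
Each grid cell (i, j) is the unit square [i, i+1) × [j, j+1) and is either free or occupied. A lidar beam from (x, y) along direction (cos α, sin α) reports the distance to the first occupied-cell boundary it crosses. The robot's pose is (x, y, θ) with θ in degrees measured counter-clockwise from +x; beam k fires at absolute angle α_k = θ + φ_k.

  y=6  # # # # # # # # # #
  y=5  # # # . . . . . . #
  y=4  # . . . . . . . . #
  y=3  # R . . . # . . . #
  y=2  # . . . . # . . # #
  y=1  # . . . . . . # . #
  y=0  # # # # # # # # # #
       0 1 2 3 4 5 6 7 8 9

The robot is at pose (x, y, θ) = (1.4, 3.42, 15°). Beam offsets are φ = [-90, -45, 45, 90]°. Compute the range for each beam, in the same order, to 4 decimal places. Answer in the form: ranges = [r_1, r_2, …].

beam 1: φ=-90°, α=285°
  direction (0.2588, -0.9659); cell (1,3); t to first gridline: x 2.3182, y 0.4348 (then +3.8637 / +1.0353)
    (1,2) via y @ 0.4348
    (1,1) via y @ 1.4701
    (2,1) via x @ 2.3182
    (2,0) via y @ 2.5054  # hit
  → r_1 = 2.5054
beam 2: φ=-45°, α=330°
  direction (0.8660, -0.5000); cell (1,3); t to first gridline: x 0.6928, y 0.8400 (then +1.1547 / +2.0000)
    (2,3) via x @ 0.6928
    (2,2) via y @ 0.8400
    (3,2) via x @ 1.8475
    (3,1) via y @ 2.8400
    (4,1) via x @ 3.0022
    (5,1) via x @ 4.1569
    (5,0) via y @ 4.8400  # hit
  → r_2 = 4.8400
beam 3: φ=45°, α=60°
  direction (0.5000, 0.8660); cell (1,3); t to first gridline: x 1.2000, y 0.6697 (then +2.0000 / +1.1547)
    (1,4) via y @ 0.6697
    (2,4) via x @ 1.2000
    (2,5) via y @ 1.8244  # hit
  → r_3 = 1.8244
beam 4: φ=90°, α=105°
  direction (-0.2588, 0.9659); cell (1,3); t to first gridline: x 1.5455, y 0.6005 (then +3.8637 / +1.0353)
    (1,4) via y @ 0.6005
    (0,4) via x @ 1.5455  # hit
  → r_4 = 1.5455

ranges = [2.5054, 4.8400, 1.8244, 1.5455]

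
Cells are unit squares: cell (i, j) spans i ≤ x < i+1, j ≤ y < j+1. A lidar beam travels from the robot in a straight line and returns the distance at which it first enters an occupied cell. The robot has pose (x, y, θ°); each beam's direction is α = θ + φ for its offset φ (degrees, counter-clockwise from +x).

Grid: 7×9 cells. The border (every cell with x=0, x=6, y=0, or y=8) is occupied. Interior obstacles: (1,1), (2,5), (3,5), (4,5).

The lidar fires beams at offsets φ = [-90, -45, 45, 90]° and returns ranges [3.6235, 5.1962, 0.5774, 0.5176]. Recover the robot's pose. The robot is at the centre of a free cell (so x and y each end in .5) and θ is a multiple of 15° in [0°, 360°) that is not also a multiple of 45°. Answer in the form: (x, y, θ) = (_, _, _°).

(x, y, θ) = (5.5, 1.5, 195°)

Candidates: 31 free-cell centres × 16 headings = 496 poses. Raycast each; keep the one whose scan matches to 4 dp.
  (1.5, 3.5, 210°): beam 1 = 1.0000 ≠ 3.6235 ✗
  (2.5, 7.5, 150°): beam 1 = 0.5774 ≠ 3.6235 ✗
  (1.5, 5.5, 15°): beam 1 = 4.6587 ≠ 3.6235 ✗
  (4.5, 6.5, 75°): beam 1 = 1.5529 ≠ 3.6235 ✗
  …
  (5.5, 1.5, 195°): r_1=3.6235, r_2=5.1962, r_3=0.5774, r_4=0.5176 — all match ✓
Unique over the lattice → pose = (5.5, 1.5, 195°).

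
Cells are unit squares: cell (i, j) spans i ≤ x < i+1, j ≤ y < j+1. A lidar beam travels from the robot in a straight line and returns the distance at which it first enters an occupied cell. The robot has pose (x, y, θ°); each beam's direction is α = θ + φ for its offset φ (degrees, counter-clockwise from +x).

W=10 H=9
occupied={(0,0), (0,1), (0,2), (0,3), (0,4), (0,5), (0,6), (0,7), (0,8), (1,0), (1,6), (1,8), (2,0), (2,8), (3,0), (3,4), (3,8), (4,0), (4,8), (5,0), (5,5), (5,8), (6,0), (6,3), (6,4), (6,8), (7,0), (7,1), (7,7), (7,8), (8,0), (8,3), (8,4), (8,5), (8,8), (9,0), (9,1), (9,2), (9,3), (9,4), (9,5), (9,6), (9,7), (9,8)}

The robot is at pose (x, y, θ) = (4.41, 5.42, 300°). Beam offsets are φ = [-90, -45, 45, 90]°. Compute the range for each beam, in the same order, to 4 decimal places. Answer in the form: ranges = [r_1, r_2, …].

ranges = [0.8400, 4.5759, 0.6108, 0.6813]

beam 1: φ=-90°, α=210°
  cosα=-0.8660 sinα=-0.5000 | (4,5) | tMaxX 0.4734 tMaxY 0.8400 | tΔX 1.1547 tΔY 2.0000
    t=0.4734 [x] (3,5)
    t=0.8400 [y] (3,4) — stop
  → r_1 = 0.8400
beam 2: φ=-45°, α=255°
  cosα=-0.2588 sinα=-0.9659 | (4,5) | tMaxX 1.5841 tMaxY 0.4348 | tΔX 3.8637 tΔY 1.0353
    t=0.4348 [y] (4,4)
    t=1.4701 [y] (4,3)
    t=1.5841 [x] (3,3)
    t=2.5054 [y] (3,2)
    t=3.5406 [y] (3,1)
    t=4.5759 [y] (3,0) — stop
  → r_2 = 4.5759
beam 3: φ=45°, α=345°
  cosα=0.9659 sinα=-0.2588 | (4,5) | tMaxX 0.6108 tMaxY 1.6228 | tΔX 1.0353 tΔY 3.8637
    t=0.6108 [x] (5,5) — stop
  → r_3 = 0.6108
beam 4: φ=90°, α=30°
  cosα=0.8660 sinα=0.5000 | (4,5) | tMaxX 0.6813 tMaxY 1.1600 | tΔX 1.1547 tΔY 2.0000
    t=0.6813 [x] (5,5) — stop
  → r_4 = 0.6813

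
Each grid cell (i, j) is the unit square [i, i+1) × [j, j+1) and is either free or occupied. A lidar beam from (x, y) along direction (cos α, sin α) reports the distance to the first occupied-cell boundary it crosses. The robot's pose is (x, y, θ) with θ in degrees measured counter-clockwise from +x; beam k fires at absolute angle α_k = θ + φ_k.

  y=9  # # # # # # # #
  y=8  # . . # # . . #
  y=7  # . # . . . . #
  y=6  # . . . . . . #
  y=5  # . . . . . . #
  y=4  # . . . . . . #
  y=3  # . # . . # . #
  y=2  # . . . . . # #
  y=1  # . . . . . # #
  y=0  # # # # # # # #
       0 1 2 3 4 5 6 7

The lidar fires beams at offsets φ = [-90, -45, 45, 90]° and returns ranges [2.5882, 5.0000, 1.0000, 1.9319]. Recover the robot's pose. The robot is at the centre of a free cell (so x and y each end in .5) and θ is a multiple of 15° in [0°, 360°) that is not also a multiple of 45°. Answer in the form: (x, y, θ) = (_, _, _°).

(x, y, θ) = (1.5, 6.5, 15°)

Candidates: 41 free-cell centres × 16 headings = 656 poses. Raycast each; keep the one whose scan matches to 4 dp.
  (5.5, 5.5, 120°): beam 1 = 1.7321 ≠ 2.5882 ✗
  (4.5, 7.5, 285°): beam 1 = 1.5529 ≠ 2.5882 ✗
  (5.5, 7.5, 330°): beam 1 = 5.0000 ≠ 2.5882 ✗
  (6.5, 8.5, 30°): beam 1 = 1.0000 ≠ 2.5882 ✗
  …
  (1.5, 6.5, 15°): r_1=2.5882, r_2=5.0000, r_3=1.0000, r_4=1.9319 — all match ✓
Unique over the lattice → pose = (1.5, 6.5, 15°).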